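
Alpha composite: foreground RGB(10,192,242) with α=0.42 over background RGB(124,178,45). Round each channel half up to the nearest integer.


C = α×F + (1-α)×B, with 1-α = 0.58
R: 0.42×10 + 0.58×124 = 4.20 + 71.92 = 76.12 → 76
G: 0.42×192 + 0.58×178 = 80.64 + 103.24 = 183.88 → 184
B: 0.42×242 + 0.58×45 = 101.64 + 26.10 = 127.74 → 128
= RGB(76, 184, 128)


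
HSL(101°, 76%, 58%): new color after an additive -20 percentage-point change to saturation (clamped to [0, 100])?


Original S = 76%
Adjustment = -20 percentage points
New S = 76 + (-20) = 56
Clamp to [0, 100] → 56
= HSL(101°, 56%, 58%)


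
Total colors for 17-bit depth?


Colors = 2^bits = 2^17
= 131,072 colors


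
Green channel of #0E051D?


Color: #0E051D
R = 0E = 14
G = 05 = 5
B = 1D = 29
Green = 5


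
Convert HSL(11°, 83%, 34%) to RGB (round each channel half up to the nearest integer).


H=11°, S=0.83, L=0.34
C = (1-|2L-1|)×S = (1-|-0.32|)×0.83 = 0.5644
H' = H/60 = 11/60 ≈ 0.1833; X = C×(1-|H' mod 2 - 1|) ≈ 0.1035
m = L - C/2 = 0.34 - 0.2822 = 0.0578
Sector ⌊H'⌋ = 0 → (R',G',B') = (0.5644, ≈0.1035, 0.0)
RGB = ((R'+m)×255, (G'+m)×255, (B'+m)×255) = (158.661, 41.1247, 14.739)
Round half up → RGB(159, 41, 15)


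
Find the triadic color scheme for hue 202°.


Triadic: equally spaced at 120° intervals
H1 = 202°
H2 = (202 + 120) mod 360 = 322°
H3 = (202 + 240) mod 360 = 82°
Triadic = 202°, 322°, 82°


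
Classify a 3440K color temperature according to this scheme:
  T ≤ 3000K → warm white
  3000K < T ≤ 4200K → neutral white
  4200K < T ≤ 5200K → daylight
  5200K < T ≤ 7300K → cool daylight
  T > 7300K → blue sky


Temperature: 3440K
3000K < 3440K ≤ 4200K → neutral white
Classification: neutral white


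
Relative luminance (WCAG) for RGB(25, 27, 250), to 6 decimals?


Linearize each channel (sRGB transfer function): c = v/255; c_lin = c/12.92 if c ≤ 0.04045, else ((c+0.055)/1.055)^2.4
  R: 25/255 ≈ 0.098039 > 0.04045 → ((0.098039+0.055)/1.055)^2.4 ≈ 0.009721
  G: 27/255 ≈ 0.105882 > 0.04045 → ((0.105882+0.055)/1.055)^2.4 ≈ 0.010960
  B: 250/255 ≈ 0.980392 > 0.04045 → ((0.980392+0.055)/1.055)^2.4 ≈ 0.955973
R_lin = 0.009721, G_lin = 0.010960, B_lin = 0.955973
L = 0.2126×R + 0.7152×G + 0.0722×B
L = 0.2126×0.009721 + 0.7152×0.010960 + 0.0722×0.955973
L ≈ 0.078927


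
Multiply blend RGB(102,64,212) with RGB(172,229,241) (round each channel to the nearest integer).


Multiply: C = A×B/255, rounded to nearest integer
R: 102×172/255 = 17544/255 ≈ 68.800 → 69
G: 64×229/255 = 14656/255 ≈ 57.475 → 57
B: 212×241/255 = 51092/255 ≈ 200.361 → 200
= RGB(69, 57, 200)


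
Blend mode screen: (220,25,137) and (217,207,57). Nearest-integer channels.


Screen: C = 255 - (255-A)×(255-B)/255, rounded to nearest integer
R: 255 - (255-220)×(255-217)/255 = 255 - 1330/255 ≈ 255 - 5.216 = 249.784 → 250
G: 255 - (255-25)×(255-207)/255 = 255 - 11040/255 ≈ 255 - 43.294 = 211.706 → 212
B: 255 - (255-137)×(255-57)/255 = 255 - 23364/255 ≈ 255 - 91.624 = 163.376 → 163
= RGB(250, 212, 163)


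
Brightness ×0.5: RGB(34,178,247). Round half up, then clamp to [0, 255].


Multiply each channel by 0.5, round half up, clamp to [0, 255]
R: 34×0.5 = 17
G: 178×0.5 = 89
B: 247×0.5 = 123.5 → round → 124
= RGB(17, 89, 124)


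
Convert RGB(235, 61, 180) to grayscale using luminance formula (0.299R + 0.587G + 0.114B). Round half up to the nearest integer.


Gray = 0.299×R + 0.587×G + 0.114×B
Gray = 0.299×235 + 0.587×61 + 0.114×180
Gray = 70.265 + 35.807 + 20.520
Gray = 126.592 → round half up → 127
Gray = 127


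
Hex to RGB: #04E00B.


04 → 4 (R)
E0 → 224 (G)
0B → 11 (B)
= RGB(4, 224, 11)


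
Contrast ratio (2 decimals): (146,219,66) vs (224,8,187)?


Linearize each sRGB channel c=v/255: c/12.92 if c ≤ 0.04045 else ((c+0.055)/1.055)^2.4
L = 0.2126×R_lin + 0.7152×G_lin + 0.0722×B_lin
Color 1 (146,219,66):
  R=146: 146/255≈0.5725 > 0.04045 → ((0.5725+0.055)/1.055)^2.4 ≈ 0.28744
  G=219: 219/255≈0.8588 > 0.04045 → ((0.8588+0.055)/1.055)^2.4 ≈ 0.70838
  B=66: 66/255≈0.2588 > 0.04045 → ((0.2588+0.055)/1.055)^2.4 ≈ 0.05448
  L1 = 0.2126×0.28744 + 0.7152×0.70838 + 0.0722×0.05448 ≈ 0.57167
Color 2 (224,8,187):
  R=224: 224/255≈0.8784 > 0.04045 → ((0.8784+0.055)/1.055)^2.4 ≈ 0.74540
  G=8: 8/255≈0.0314 ≤ 0.04045 → 0.0314/12.92 ≈ 0.00243
  B=187: 187/255≈0.7333 > 0.04045 → ((0.7333+0.055)/1.055)^2.4 ≈ 0.49693
  L2 = 0.2126×0.74540 + 0.7152×0.00243 + 0.0722×0.49693 ≈ 0.19609
Lighter = 0.57167, Darker = 0.19609
Ratio = (L_lighter + 0.05) / (L_darker + 0.05)
Ratio = (0.57167 + 0.05) / (0.19609 + 0.05) = 0.62167 / 0.24609 ≈ 2.5262
Ratio ≈ 2.53:1


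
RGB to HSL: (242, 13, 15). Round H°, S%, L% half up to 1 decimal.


Normalize: R'=242/255≈0.9490, G'=13/255≈0.0510, B'=15/255≈0.0588
Max=242/255, Min=13/255, Δ=Max-Min=229/255
L = (Max+Min)/2 = (242+13)/510 = 255/510 = 0.5 → L = 50.0%
L ≤ 0.5 → S = Δ/(Max+Min) = 229/(242+13) = 229/255 = 0.89803… → S = 89.8%
(the 1/255 factors cancel in S and H, so raw channel differences can be used)
Max is R' → H = 60 × (((G-B)/Δ) mod 6) = 60 × (((13-15)/229) mod 6)
  (-2)/229 = -0.0087…; negative, so add 6 → 5.9912…
  H = 60 × 5.9912… = 359.475…° → H = 359.5°
= HSL(359.5°, 89.8%, 50.0%)


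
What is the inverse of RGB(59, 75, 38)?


Invert: (255-R, 255-G, 255-B)
R: 255-59 = 196
G: 255-75 = 180
B: 255-38 = 217
= RGB(196, 180, 217)


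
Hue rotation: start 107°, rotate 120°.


New hue = (H + rotation) mod 360
New hue = (107 + 120) mod 360
= 227 mod 360
= 227°


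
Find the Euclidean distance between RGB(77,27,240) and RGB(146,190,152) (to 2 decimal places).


d = √[(R₁-R₂)² + (G₁-G₂)² + (B₁-B₂)²]
d = √[(77-146)² + (27-190)² + (240-152)²]
d = √[4761 + 26569 + 7744]
d = √39074
d ≈ 197.67


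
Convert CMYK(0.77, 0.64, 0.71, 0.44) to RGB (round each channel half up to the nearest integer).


R = 255 × (1-C) × (1-K) = 255 × 0.23 × 0.56 = 32.844 → 33
G = 255 × (1-M) × (1-K) = 255 × 0.36 × 0.56 = 51.408 → 51
B = 255 × (1-Y) × (1-K) = 255 × 0.29 × 0.56 = 41.412 → 41
= RGB(33, 51, 41)


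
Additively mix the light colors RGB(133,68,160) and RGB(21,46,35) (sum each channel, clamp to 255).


Additive: each channel = min(255, C₁+C₂)
R: 133+21 = 154 → 154
G: 68+46 = 114 → 114
B: 160+35 = 195 → 195
= RGB(154, 114, 195)


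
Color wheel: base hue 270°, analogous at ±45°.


Base hue: 270°
Left analog: (270 - 45) mod 360 = 225°
Right analog: (270 + 45) mod 360 = 315°
Analogous hues = 225° and 315°


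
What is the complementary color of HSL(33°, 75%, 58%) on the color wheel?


Complement = opposite side of color wheel = hue + 180°
H' = (33 + 180) mod 360 = 213°
S and L unchanged.
= HSL(213°, 75%, 58%)


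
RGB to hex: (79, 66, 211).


R = 79 → 4F (hex)
G = 66 → 42 (hex)
B = 211 → D3 (hex)
Hex = #4F42D3


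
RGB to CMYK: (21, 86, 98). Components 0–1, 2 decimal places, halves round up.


R'=21/255≈0.0824, G'=86/255≈0.3373, B'=98/255≈0.3843
K = 1 - max(R',G',B') = 1 - 98/255 = 157/255 = 0.61568… → 0.62
(1-R'-K)/(1-K) simplifies to (max-R)/max with max = 98:
C = (98-21)/98 = 77/98 = 0.78571… → 0.79
M = (98-86)/98 = 12/98 = 0.12244… → 0.12
Y = (98-98)/98 = 0/98 = 0 → 0.00
= CMYK(0.79, 0.12, 0.00, 0.62)


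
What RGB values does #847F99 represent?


84 → 132 (R)
7F → 127 (G)
99 → 153 (B)
= RGB(132, 127, 153)


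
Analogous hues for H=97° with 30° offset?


Base hue: 97°
Left analog: (97 - 30) mod 360 = 67°
Right analog: (97 + 30) mod 360 = 127°
Analogous hues = 67° and 127°


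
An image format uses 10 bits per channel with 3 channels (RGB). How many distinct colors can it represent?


Total bits = 10 bits/channel × 3 channels = 30 bits
Distinct colors = 2^30
= 1,073,741,824 colors


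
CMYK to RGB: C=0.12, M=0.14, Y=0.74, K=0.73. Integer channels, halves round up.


R = 255 × (1-C) × (1-K) = 255 × 0.88 × 0.27 = 60.588 → 61
G = 255 × (1-M) × (1-K) = 255 × 0.86 × 0.27 = 59.211 → 59
B = 255 × (1-Y) × (1-K) = 255 × 0.26 × 0.27 = 17.901 → 18
= RGB(61, 59, 18)


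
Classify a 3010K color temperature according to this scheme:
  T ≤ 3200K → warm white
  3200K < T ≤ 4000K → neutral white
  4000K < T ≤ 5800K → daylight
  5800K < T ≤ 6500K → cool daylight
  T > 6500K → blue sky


Temperature: 3010K
3010K ≤ 3200K → warm white
Classification: warm white


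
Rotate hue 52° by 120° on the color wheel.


New hue = (H + rotation) mod 360
New hue = (52 + 120) mod 360
= 172 mod 360
= 172°


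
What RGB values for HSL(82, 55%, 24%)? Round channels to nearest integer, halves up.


H=82°, S=0.55, L=0.24
C = (1-|2L-1|)×S = (1-|-0.52|)×0.55 = 0.264
H' = H/60 = 82/60 ≈ 1.3667; X = C×(1-|H' mod 2 - 1|) = 0.1672
m = L - C/2 = 0.24 - 0.132 = 0.108
Sector ⌊H'⌋ = 1 → (R',G',B') = (0.1672, 0.264, 0.0)
RGB = ((R'+m)×255, (G'+m)×255, (B'+m)×255) = (70.176, 94.86, 27.54)
Round half up → RGB(70, 95, 28)


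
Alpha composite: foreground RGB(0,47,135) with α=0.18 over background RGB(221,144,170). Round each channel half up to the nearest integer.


C = α×F + (1-α)×B, with 1-α = 0.82
R: 0.18×0 + 0.82×221 = 0.00 + 181.22 = 181.22 → 181
G: 0.18×47 + 0.82×144 = 8.46 + 118.08 = 126.54 → 127
B: 0.18×135 + 0.82×170 = 24.30 + 139.40 = 163.70 → 164
= RGB(181, 127, 164)


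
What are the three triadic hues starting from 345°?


Triadic: equally spaced at 120° intervals
H1 = 345°
H2 = (345 + 120) mod 360 = 105°
H3 = (345 + 240) mod 360 = 225°
Triadic = 345°, 105°, 225°


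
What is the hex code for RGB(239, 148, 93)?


R = 239 → EF (hex)
G = 148 → 94 (hex)
B = 93 → 5D (hex)
Hex = #EF945D


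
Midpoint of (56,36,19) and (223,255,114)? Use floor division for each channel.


Midpoint: each channel = ⌊(C₁+C₂)/2⌋
R: ⌊(56+223)/2⌋ = 139
G: ⌊(36+255)/2⌋ = 145
B: ⌊(19+114)/2⌋ = 66
= RGB(139, 145, 66)


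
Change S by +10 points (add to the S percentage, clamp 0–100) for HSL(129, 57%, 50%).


Original S = 57%
Adjustment = +10 percentage points
New S = 57 + (10) = 67
Clamp to [0, 100] → 67
= HSL(129°, 67%, 50%)


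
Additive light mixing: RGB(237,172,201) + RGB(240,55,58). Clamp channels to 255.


Additive: each channel = min(255, C₁+C₂)
R: 237+240 = 477 → 255
G: 172+55 = 227 → 227
B: 201+58 = 259 → 255
= RGB(255, 227, 255)


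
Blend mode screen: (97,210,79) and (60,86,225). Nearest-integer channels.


Screen: C = 255 - (255-A)×(255-B)/255, rounded to nearest integer
R: 255 - (255-97)×(255-60)/255 = 255 - 30810/255 ≈ 255 - 120.824 = 134.176 → 134
G: 255 - (255-210)×(255-86)/255 = 255 - 7605/255 ≈ 255 - 29.824 = 225.176 → 225
B: 255 - (255-79)×(255-225)/255 = 255 - 5280/255 ≈ 255 - 20.706 = 234.294 → 234
= RGB(134, 225, 234)


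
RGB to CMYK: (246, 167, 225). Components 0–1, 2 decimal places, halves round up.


R'=246/255≈0.9647, G'=167/255≈0.6549, B'=225/255≈0.8824
K = 1 - max(R',G',B') = 1 - 246/255 = 9/255 = 0.03529… → 0.04
(1-R'-K)/(1-K) simplifies to (max-R)/max with max = 246:
C = (246-246)/246 = 0/246 = 0 → 0.00
M = (246-167)/246 = 79/246 = 0.32113… → 0.32
Y = (246-225)/246 = 21/246 = 0.08536… → 0.09
= CMYK(0.00, 0.32, 0.09, 0.04)


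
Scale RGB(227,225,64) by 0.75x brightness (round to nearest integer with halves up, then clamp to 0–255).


Multiply each channel by 0.75, round half up, clamp to [0, 255]
R: 227×0.75 = 170.25 → round → 170
G: 225×0.75 = 168.75 → round → 169
B: 64×0.75 = 48
= RGB(170, 169, 48)


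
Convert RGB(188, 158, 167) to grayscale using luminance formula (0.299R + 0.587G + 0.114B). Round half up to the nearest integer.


Gray = 0.299×R + 0.587×G + 0.114×B
Gray = 0.299×188 + 0.587×158 + 0.114×167
Gray = 56.212 + 92.746 + 19.038
Gray = 167.996 → round half up → 168
Gray = 168


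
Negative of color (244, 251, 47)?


Invert: (255-R, 255-G, 255-B)
R: 255-244 = 11
G: 255-251 = 4
B: 255-47 = 208
= RGB(11, 4, 208)


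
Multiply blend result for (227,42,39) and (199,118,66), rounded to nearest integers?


Multiply: C = A×B/255, rounded to nearest integer
R: 227×199/255 = 45173/255 ≈ 177.149 → 177
G: 42×118/255 = 4956/255 ≈ 19.435 → 19
B: 39×66/255 = 2574/255 ≈ 10.094 → 10
= RGB(177, 19, 10)


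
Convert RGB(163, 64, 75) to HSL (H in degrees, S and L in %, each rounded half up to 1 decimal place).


Normalize: R'=163/255≈0.6392, G'=64/255≈0.2510, B'=75/255≈0.2941
Max=163/255, Min=64/255, Δ=Max-Min=99/255
L = (Max+Min)/2 = (163+64)/510 = 227/510 = 0.44509… → L = 44.5%
L ≤ 0.5 → S = Δ/(Max+Min) = 99/(163+64) = 99/227 = 0.43612… → S = 43.6%
(the 1/255 factors cancel in S and H, so raw channel differences can be used)
Max is R' → H = 60 × (((G-B)/Δ) mod 6) = 60 × (((64-75)/99) mod 6)
  (-11)/99 = -0.1111…; negative, so add 6 → 5.8888…
  H = 60 × 5.8888… = 353.333…° → H = 353.3°
= HSL(353.3°, 43.6%, 44.5%)


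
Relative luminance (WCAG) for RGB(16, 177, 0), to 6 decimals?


Linearize each channel (sRGB transfer function): c = v/255; c_lin = c/12.92 if c ≤ 0.04045, else ((c+0.055)/1.055)^2.4
  R: 16/255 ≈ 0.062745 > 0.04045 → ((0.062745+0.055)/1.055)^2.4 ≈ 0.005182
  G: 177/255 ≈ 0.694118 > 0.04045 → ((0.694118+0.055)/1.055)^2.4 ≈ 0.439657
  B: 0/255 ≈ 0.000000 ≤ 0.04045 → 0.000000/12.92 ≈ 0.000000
R_lin = 0.005182, G_lin = 0.439657, B_lin = 0.000000
L = 0.2126×R + 0.7152×G + 0.0722×B
L = 0.2126×0.005182 + 0.7152×0.439657 + 0.0722×0.000000
L ≈ 0.315544


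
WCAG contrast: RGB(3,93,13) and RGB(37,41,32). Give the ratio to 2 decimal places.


Linearize each sRGB channel c=v/255: c/12.92 if c ≤ 0.04045 else ((c+0.055)/1.055)^2.4
L = 0.2126×R_lin + 0.7152×G_lin + 0.0722×B_lin
Color 1 (3,93,13):
  R=3: 3/255≈0.0118 ≤ 0.04045 → 0.0118/12.92 ≈ 0.00091
  G=93: 93/255≈0.3647 > 0.04045 → ((0.3647+0.055)/1.055)^2.4 ≈ 0.10946
  B=13: 13/255≈0.0510 > 0.04045 → ((0.0510+0.055)/1.055)^2.4 ≈ 0.00402
  L1 = 0.2126×0.00091 + 0.7152×0.10946 + 0.0722×0.00402 ≈ 0.07877
Color 2 (37,41,32):
  R=37: 37/255≈0.1451 > 0.04045 → ((0.1451+0.055)/1.055)^2.4 ≈ 0.01850
  G=41: 41/255≈0.1608 > 0.04045 → ((0.1608+0.055)/1.055)^2.4 ≈ 0.02217
  B=32: 32/255≈0.1255 > 0.04045 → ((0.1255+0.055)/1.055)^2.4 ≈ 0.01444
  L2 = 0.2126×0.01850 + 0.7152×0.02217 + 0.0722×0.01444 ≈ 0.02083
Lighter = 0.07877, Darker = 0.02083
Ratio = (L_lighter + 0.05) / (L_darker + 0.05)
Ratio = (0.07877 + 0.05) / (0.02083 + 0.05) = 0.12877 / 0.07083 ≈ 1.8179
Ratio ≈ 1.82:1


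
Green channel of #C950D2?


Color: #C950D2
R = C9 = 201
G = 50 = 80
B = D2 = 210
Green = 80


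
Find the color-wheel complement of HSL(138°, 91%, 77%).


Complement = opposite side of color wheel = hue + 180°
H' = (138 + 180) mod 360 = 318°
S and L unchanged.
= HSL(318°, 91%, 77%)


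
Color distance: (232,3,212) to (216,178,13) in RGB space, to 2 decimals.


d = √[(R₁-R₂)² + (G₁-G₂)² + (B₁-B₂)²]
d = √[(232-216)² + (3-178)² + (212-13)²]
d = √[256 + 30625 + 39601]
d = √70482
d ≈ 265.48


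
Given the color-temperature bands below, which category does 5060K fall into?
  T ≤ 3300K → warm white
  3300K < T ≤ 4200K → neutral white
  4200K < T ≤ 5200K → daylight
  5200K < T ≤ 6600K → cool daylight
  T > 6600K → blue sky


Temperature: 5060K
4200K < 5060K ≤ 5200K → daylight
Classification: daylight


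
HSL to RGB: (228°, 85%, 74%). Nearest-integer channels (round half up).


H=228°, S=0.85, L=0.74
C = (1-|2L-1|)×S = (1-|0.48|)×0.85 = 0.442
H' = H/60 = 228/60 ≈ 3.8000; X = C×(1-|H' mod 2 - 1|) = 0.0884
m = L - C/2 = 0.74 - 0.221 = 0.519
Sector ⌊H'⌋ = 3 → (R',G',B') = (0.0, 0.0884, 0.442)
RGB = ((R'+m)×255, (G'+m)×255, (B'+m)×255) = (132.345, 154.887, 245.055)
Round half up → RGB(132, 155, 245)


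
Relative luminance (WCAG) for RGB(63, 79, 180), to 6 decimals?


Linearize each channel (sRGB transfer function): c = v/255; c_lin = c/12.92 if c ≤ 0.04045, else ((c+0.055)/1.055)^2.4
  R: 63/255 ≈ 0.247059 > 0.04045 → ((0.247059+0.055)/1.055)^2.4 ≈ 0.049707
  G: 79/255 ≈ 0.309804 > 0.04045 → ((0.309804+0.055)/1.055)^2.4 ≈ 0.078187
  B: 180/255 ≈ 0.705882 > 0.04045 → ((0.705882+0.055)/1.055)^2.4 ≈ 0.456411
R_lin = 0.049707, G_lin = 0.078187, B_lin = 0.456411
L = 0.2126×R + 0.7152×G + 0.0722×B
L = 0.2126×0.049707 + 0.7152×0.078187 + 0.0722×0.456411
L ≈ 0.099440


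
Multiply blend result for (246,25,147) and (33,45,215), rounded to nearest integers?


Multiply: C = A×B/255, rounded to nearest integer
R: 246×33/255 = 8118/255 ≈ 31.835 → 32
G: 25×45/255 = 1125/255 ≈ 4.412 → 4
B: 147×215/255 = 31605/255 ≈ 123.941 → 124
= RGB(32, 4, 124)


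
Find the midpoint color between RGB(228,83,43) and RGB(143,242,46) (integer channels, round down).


Midpoint: each channel = ⌊(C₁+C₂)/2⌋
R: ⌊(228+143)/2⌋ = 185
G: ⌊(83+242)/2⌋ = 162
B: ⌊(43+46)/2⌋ = 44
= RGB(185, 162, 44)


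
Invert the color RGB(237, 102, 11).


Invert: (255-R, 255-G, 255-B)
R: 255-237 = 18
G: 255-102 = 153
B: 255-11 = 244
= RGB(18, 153, 244)


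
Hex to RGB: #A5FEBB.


A5 → 165 (R)
FE → 254 (G)
BB → 187 (B)
= RGB(165, 254, 187)


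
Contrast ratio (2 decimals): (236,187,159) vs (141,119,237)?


Linearize each sRGB channel c=v/255: c/12.92 if c ≤ 0.04045 else ((c+0.055)/1.055)^2.4
L = 0.2126×R_lin + 0.7152×G_lin + 0.0722×B_lin
Color 1 (236,187,159):
  R=236: 236/255≈0.9255 > 0.04045 → ((0.9255+0.055)/1.055)^2.4 ≈ 0.83880
  G=187: 187/255≈0.7333 > 0.04045 → ((0.7333+0.055)/1.055)^2.4 ≈ 0.49693
  B=159: 159/255≈0.6235 > 0.04045 → ((0.6235+0.055)/1.055)^2.4 ≈ 0.34670
  L1 = 0.2126×0.83880 + 0.7152×0.49693 + 0.0722×0.34670 ≈ 0.55877
Color 2 (141,119,237):
  R=141: 141/255≈0.5529 > 0.04045 → ((0.5529+0.055)/1.055)^2.4 ≈ 0.26636
  G=119: 119/255≈0.4667 > 0.04045 → ((0.4667+0.055)/1.055)^2.4 ≈ 0.18447
  B=237: 237/255≈0.9294 > 0.04045 → ((0.9294+0.055)/1.055)^2.4 ≈ 0.84687
  L2 = 0.2126×0.26636 + 0.7152×0.18447 + 0.0722×0.84687 ≈ 0.24971
Lighter = 0.55877, Darker = 0.24971
Ratio = (L_lighter + 0.05) / (L_darker + 0.05)
Ratio = (0.55877 + 0.05) / (0.24971 + 0.05) = 0.60877 / 0.29971 ≈ 2.0312
Ratio ≈ 2.03:1


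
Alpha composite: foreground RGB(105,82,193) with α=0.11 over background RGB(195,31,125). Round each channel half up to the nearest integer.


C = α×F + (1-α)×B, with 1-α = 0.89
R: 0.11×105 + 0.89×195 = 11.55 + 173.55 = 185.10 → 185
G: 0.11×82 + 0.89×31 = 9.02 + 27.59 = 36.61 → 37
B: 0.11×193 + 0.89×125 = 21.23 + 111.25 = 132.48 → 132
= RGB(185, 37, 132)


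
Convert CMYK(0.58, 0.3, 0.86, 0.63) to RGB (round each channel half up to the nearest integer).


R = 255 × (1-C) × (1-K) = 255 × 0.42 × 0.37 = 39.627 → 40
G = 255 × (1-M) × (1-K) = 255 × 0.70 × 0.37 = 66.045 → 66
B = 255 × (1-Y) × (1-K) = 255 × 0.14 × 0.37 = 13.209 → 13
= RGB(40, 66, 13)


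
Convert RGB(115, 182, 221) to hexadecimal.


R = 115 → 73 (hex)
G = 182 → B6 (hex)
B = 221 → DD (hex)
Hex = #73B6DD


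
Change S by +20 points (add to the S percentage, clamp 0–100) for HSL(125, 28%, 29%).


Original S = 28%
Adjustment = +20 percentage points
New S = 28 + (20) = 48
Clamp to [0, 100] → 48
= HSL(125°, 48%, 29%)


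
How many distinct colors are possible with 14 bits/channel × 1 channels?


Total bits = 14 bits/channel × 1 channels = 14 bits
Distinct colors = 2^14
= 16,384 colors


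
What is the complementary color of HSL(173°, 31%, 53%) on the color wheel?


Complement = opposite side of color wheel = hue + 180°
H' = (173 + 180) mod 360 = 353°
S and L unchanged.
= HSL(353°, 31%, 53%)


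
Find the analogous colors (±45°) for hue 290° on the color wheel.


Base hue: 290°
Left analog: (290 - 45) mod 360 = 245°
Right analog: (290 + 45) mod 360 = 335°
Analogous hues = 245° and 335°


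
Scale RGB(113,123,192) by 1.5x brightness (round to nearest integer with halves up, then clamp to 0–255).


Multiply each channel by 1.5, round half up, clamp to [0, 255]
R: 113×1.5 = 169.5 → round → 170
G: 123×1.5 = 184.5 → round → 185
B: 192×1.5 = 288 → clamp → 255
= RGB(170, 185, 255)


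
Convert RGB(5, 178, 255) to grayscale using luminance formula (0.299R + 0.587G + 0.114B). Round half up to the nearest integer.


Gray = 0.299×R + 0.587×G + 0.114×B
Gray = 0.299×5 + 0.587×178 + 0.114×255
Gray = 1.495 + 104.486 + 29.070
Gray = 135.051 → round half up → 135
Gray = 135


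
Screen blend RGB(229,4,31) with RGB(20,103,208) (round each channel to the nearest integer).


Screen: C = 255 - (255-A)×(255-B)/255, rounded to nearest integer
R: 255 - (255-229)×(255-20)/255 = 255 - 6110/255 ≈ 255 - 23.961 = 231.039 → 231
G: 255 - (255-4)×(255-103)/255 = 255 - 38152/255 ≈ 255 - 149.616 = 105.384 → 105
B: 255 - (255-31)×(255-208)/255 = 255 - 10528/255 ≈ 255 - 41.286 = 213.714 → 214
= RGB(231, 105, 214)


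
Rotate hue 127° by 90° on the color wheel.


New hue = (H + rotation) mod 360
New hue = (127 + 90) mod 360
= 217 mod 360
= 217°


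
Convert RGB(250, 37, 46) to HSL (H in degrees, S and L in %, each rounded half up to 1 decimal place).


Normalize: R'=250/255≈0.9804, G'=37/255≈0.1451, B'=46/255≈0.1804
Max=250/255, Min=37/255, Δ=Max-Min=213/255
L = (Max+Min)/2 = (250+37)/510 = 287/510 = 0.56274… → L = 56.3%
L > 0.5 → S = Δ/(2-Max-Min) = 213/(510-250-37) = 213/223 = 0.95515… → S = 95.5%
(the 1/255 factors cancel in S and H, so raw channel differences can be used)
Max is R' → H = 60 × (((G-B)/Δ) mod 6) = 60 × (((37-46)/213) mod 6)
  (-9)/213 = -0.0422…; negative, so add 6 → 5.9577…
  H = 60 × 5.9577… = 357.464…° → H = 357.5°
= HSL(357.5°, 95.5%, 56.3%)


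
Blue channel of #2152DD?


Color: #2152DD
R = 21 = 33
G = 52 = 82
B = DD = 221
Blue = 221


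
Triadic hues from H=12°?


Triadic: equally spaced at 120° intervals
H1 = 12°
H2 = (12 + 120) mod 360 = 132°
H3 = (12 + 240) mod 360 = 252°
Triadic = 12°, 132°, 252°


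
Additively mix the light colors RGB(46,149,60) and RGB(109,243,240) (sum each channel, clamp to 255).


Additive: each channel = min(255, C₁+C₂)
R: 46+109 = 155 → 155
G: 149+243 = 392 → 255
B: 60+240 = 300 → 255
= RGB(155, 255, 255)


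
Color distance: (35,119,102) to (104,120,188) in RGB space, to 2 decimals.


d = √[(R₁-R₂)² + (G₁-G₂)² + (B₁-B₂)²]
d = √[(35-104)² + (119-120)² + (102-188)²]
d = √[4761 + 1 + 7396]
d = √12158
d ≈ 110.26


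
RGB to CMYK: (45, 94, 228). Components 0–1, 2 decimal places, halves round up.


R'=45/255≈0.1765, G'=94/255≈0.3686, B'=228/255≈0.8941
K = 1 - max(R',G',B') = 1 - 228/255 = 27/255 = 0.10588… → 0.11
(1-R'-K)/(1-K) simplifies to (max-R)/max with max = 228:
C = (228-45)/228 = 183/228 = 0.80263… → 0.80
M = (228-94)/228 = 134/228 = 0.58771… → 0.59
Y = (228-228)/228 = 0/228 = 0 → 0.00
= CMYK(0.80, 0.59, 0.00, 0.11)


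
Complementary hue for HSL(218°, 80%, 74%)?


Complement = opposite side of color wheel = hue + 180°
H' = (218 + 180) mod 360 = 38°
S and L unchanged.
= HSL(38°, 80%, 74%)


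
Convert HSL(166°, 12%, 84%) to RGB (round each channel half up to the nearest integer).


H=166°, S=0.12, L=0.84
C = (1-|2L-1|)×S = (1-|0.68|)×0.12 = 0.0384
H' = H/60 = 166/60 ≈ 2.7667; X = C×(1-|H' mod 2 - 1|) = 0.02944
m = L - C/2 = 0.84 - 0.0192 = 0.8208
Sector ⌊H'⌋ = 2 → (R',G',B') = (0.0, 0.0384, 0.02944)
RGB = ((R'+m)×255, (G'+m)×255, (B'+m)×255) = (209.304, 219.096, 216.8112)
Round half up → RGB(209, 219, 217)


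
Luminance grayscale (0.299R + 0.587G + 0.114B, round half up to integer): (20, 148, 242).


Gray = 0.299×R + 0.587×G + 0.114×B
Gray = 0.299×20 + 0.587×148 + 0.114×242
Gray = 5.980 + 86.876 + 27.588
Gray = 120.444 → round half up → 120
Gray = 120


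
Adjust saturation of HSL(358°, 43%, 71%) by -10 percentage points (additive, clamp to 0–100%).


Original S = 43%
Adjustment = -10 percentage points
New S = 43 + (-10) = 33
Clamp to [0, 100] → 33
= HSL(358°, 33%, 71%)


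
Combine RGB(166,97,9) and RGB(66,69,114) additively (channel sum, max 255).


Additive: each channel = min(255, C₁+C₂)
R: 166+66 = 232 → 232
G: 97+69 = 166 → 166
B: 9+114 = 123 → 123
= RGB(232, 166, 123)


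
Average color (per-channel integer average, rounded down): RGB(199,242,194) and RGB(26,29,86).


Midpoint: each channel = ⌊(C₁+C₂)/2⌋
R: ⌊(199+26)/2⌋ = 112
G: ⌊(242+29)/2⌋ = 135
B: ⌊(194+86)/2⌋ = 140
= RGB(112, 135, 140)


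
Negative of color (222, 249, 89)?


Invert: (255-R, 255-G, 255-B)
R: 255-222 = 33
G: 255-249 = 6
B: 255-89 = 166
= RGB(33, 6, 166)


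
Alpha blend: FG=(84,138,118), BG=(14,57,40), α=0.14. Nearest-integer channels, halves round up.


C = α×F + (1-α)×B, with 1-α = 0.86
R: 0.14×84 + 0.86×14 = 11.76 + 12.04 = 23.80 → 24
G: 0.14×138 + 0.86×57 = 19.32 + 49.02 = 68.34 → 68
B: 0.14×118 + 0.86×40 = 16.52 + 34.40 = 50.92 → 51
= RGB(24, 68, 51)


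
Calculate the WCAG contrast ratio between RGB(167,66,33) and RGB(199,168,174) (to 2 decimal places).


Linearize each sRGB channel c=v/255: c/12.92 if c ≤ 0.04045 else ((c+0.055)/1.055)^2.4
L = 0.2126×R_lin + 0.7152×G_lin + 0.0722×B_lin
Color 1 (167,66,33):
  R=167: 167/255≈0.6549 > 0.04045 → ((0.6549+0.055)/1.055)^2.4 ≈ 0.38643
  G=66: 66/255≈0.2588 > 0.04045 → ((0.2588+0.055)/1.055)^2.4 ≈ 0.05448
  B=33: 33/255≈0.1294 > 0.04045 → ((0.1294+0.055)/1.055)^2.4 ≈ 0.01521
  L1 = 0.2126×0.38643 + 0.7152×0.05448 + 0.0722×0.01521 ≈ 0.12222
Color 2 (199,168,174):
  R=199: 199/255≈0.7804 > 0.04045 → ((0.7804+0.055)/1.055)^2.4 ≈ 0.57112
  G=168: 168/255≈0.6588 > 0.04045 → ((0.6588+0.055)/1.055)^2.4 ≈ 0.39157
  B=174: 174/255≈0.6824 > 0.04045 → ((0.6824+0.055)/1.055)^2.4 ≈ 0.42327
  L2 = 0.2126×0.57112 + 0.7152×0.39157 + 0.0722×0.42327 ≈ 0.43203
Lighter = 0.43203, Darker = 0.12222
Ratio = (L_lighter + 0.05) / (L_darker + 0.05)
Ratio = (0.43203 + 0.05) / (0.12222 + 0.05) = 0.48203 / 0.17222 ≈ 2.7990
Ratio ≈ 2.80:1


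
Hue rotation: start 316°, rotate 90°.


New hue = (H + rotation) mod 360
New hue = (316 + 90) mod 360
= 406 mod 360
= 46°


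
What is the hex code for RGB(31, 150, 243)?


R = 31 → 1F (hex)
G = 150 → 96 (hex)
B = 243 → F3 (hex)
Hex = #1F96F3


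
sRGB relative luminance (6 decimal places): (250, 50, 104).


Linearize each channel (sRGB transfer function): c = v/255; c_lin = c/12.92 if c ≤ 0.04045, else ((c+0.055)/1.055)^2.4
  R: 250/255 ≈ 0.980392 > 0.04045 → ((0.980392+0.055)/1.055)^2.4 ≈ 0.955973
  G: 50/255 ≈ 0.196078 > 0.04045 → ((0.196078+0.055)/1.055)^2.4 ≈ 0.031896
  B: 104/255 ≈ 0.407843 > 0.04045 → ((0.407843+0.055)/1.055)^2.4 ≈ 0.138432
R_lin = 0.955973, G_lin = 0.031896, B_lin = 0.138432
L = 0.2126×R + 0.7152×G + 0.0722×B
L = 0.2126×0.955973 + 0.7152×0.031896 + 0.0722×0.138432
L ≈ 0.236047


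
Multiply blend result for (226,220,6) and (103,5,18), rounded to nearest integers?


Multiply: C = A×B/255, rounded to nearest integer
R: 226×103/255 = 23278/255 ≈ 91.286 → 91
G: 220×5/255 = 1100/255 ≈ 4.314 → 4
B: 6×18/255 = 108/255 ≈ 0.424 → 0
= RGB(91, 4, 0)


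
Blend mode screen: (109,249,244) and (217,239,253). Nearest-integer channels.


Screen: C = 255 - (255-A)×(255-B)/255, rounded to nearest integer
R: 255 - (255-109)×(255-217)/255 = 255 - 5548/255 ≈ 255 - 21.757 = 233.243 → 233
G: 255 - (255-249)×(255-239)/255 = 255 - 96/255 ≈ 255 - 0.376 = 254.624 → 255
B: 255 - (255-244)×(255-253)/255 = 255 - 22/255 ≈ 255 - 0.086 = 254.914 → 255
= RGB(233, 255, 255)


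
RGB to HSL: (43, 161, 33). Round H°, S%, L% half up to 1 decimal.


Normalize: R'=43/255≈0.1686, G'=161/255≈0.6314, B'=33/255≈0.1294
Max=161/255, Min=33/255, Δ=Max-Min=128/255
L = (Max+Min)/2 = (161+33)/510 = 194/510 = 0.38039… → L = 38.0%
L ≤ 0.5 → S = Δ/(Max+Min) = 128/(161+33) = 128/194 = 0.65979… → S = 66.0%
(the 1/255 factors cancel in S and H, so raw channel differences can be used)
Max is G' → H = 60 × ((B-R)/Δ + 2) = 60 × ((33-43)/128 + 2)
  -10/128 + 2 = -0.0781… + 2 = 1.9218…
  H = 60 × 1.9218… = 115.312…° → H = 115.3°
= HSL(115.3°, 66.0%, 38.0%)


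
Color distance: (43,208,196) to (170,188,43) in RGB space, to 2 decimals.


d = √[(R₁-R₂)² + (G₁-G₂)² + (B₁-B₂)²]
d = √[(43-170)² + (208-188)² + (196-43)²]
d = √[16129 + 400 + 23409]
d = √39938
d ≈ 199.84


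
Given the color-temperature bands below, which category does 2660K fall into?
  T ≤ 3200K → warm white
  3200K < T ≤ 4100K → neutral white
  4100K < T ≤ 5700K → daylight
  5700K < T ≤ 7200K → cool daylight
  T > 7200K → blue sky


Temperature: 2660K
2660K ≤ 3200K → warm white
Classification: warm white


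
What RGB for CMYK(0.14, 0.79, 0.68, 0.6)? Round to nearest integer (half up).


R = 255 × (1-C) × (1-K) = 255 × 0.86 × 0.40 = 87.72 → 88
G = 255 × (1-M) × (1-K) = 255 × 0.21 × 0.40 = 21.42 → 21
B = 255 × (1-Y) × (1-K) = 255 × 0.32 × 0.40 = 32.64 → 33
= RGB(88, 21, 33)


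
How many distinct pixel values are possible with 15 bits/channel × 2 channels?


Total bits = 15 bits/channel × 2 channels = 30 bits
Distinct pixel values = 2^30
= 1,073,741,824 pixel values


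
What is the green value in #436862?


Color: #436862
R = 43 = 67
G = 68 = 104
B = 62 = 98
Green = 104


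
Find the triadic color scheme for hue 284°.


Triadic: equally spaced at 120° intervals
H1 = 284°
H2 = (284 + 120) mod 360 = 44°
H3 = (284 + 240) mod 360 = 164°
Triadic = 284°, 44°, 164°


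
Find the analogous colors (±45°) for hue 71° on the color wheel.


Base hue: 71°
Left analog: (71 - 45) mod 360 = 26°
Right analog: (71 + 45) mod 360 = 116°
Analogous hues = 26° and 116°


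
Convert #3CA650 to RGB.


3C → 60 (R)
A6 → 166 (G)
50 → 80 (B)
= RGB(60, 166, 80)


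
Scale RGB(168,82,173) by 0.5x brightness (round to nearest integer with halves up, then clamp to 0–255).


Multiply each channel by 0.5, round half up, clamp to [0, 255]
R: 168×0.5 = 84
G: 82×0.5 = 41
B: 173×0.5 = 86.5 → round → 87
= RGB(84, 41, 87)


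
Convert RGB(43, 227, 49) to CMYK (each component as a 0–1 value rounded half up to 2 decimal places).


R'=43/255≈0.1686, G'=227/255≈0.8902, B'=49/255≈0.1922
K = 1 - max(R',G',B') = 1 - 227/255 = 28/255 = 0.10980… → 0.11
(1-R'-K)/(1-K) simplifies to (max-R)/max with max = 227:
C = (227-43)/227 = 184/227 = 0.81057… → 0.81
M = (227-227)/227 = 0/227 = 0 → 0.00
Y = (227-49)/227 = 178/227 = 0.78414… → 0.78
= CMYK(0.81, 0.00, 0.78, 0.11)


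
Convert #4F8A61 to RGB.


4F → 79 (R)
8A → 138 (G)
61 → 97 (B)
= RGB(79, 138, 97)


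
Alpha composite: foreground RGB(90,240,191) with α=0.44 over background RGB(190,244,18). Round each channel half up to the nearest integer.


C = α×F + (1-α)×B, with 1-α = 0.56
R: 0.44×90 + 0.56×190 = 39.60 + 106.40 = 146.00 → 146
G: 0.44×240 + 0.56×244 = 105.60 + 136.64 = 242.24 → 242
B: 0.44×191 + 0.56×18 = 84.04 + 10.08 = 94.12 → 94
= RGB(146, 242, 94)


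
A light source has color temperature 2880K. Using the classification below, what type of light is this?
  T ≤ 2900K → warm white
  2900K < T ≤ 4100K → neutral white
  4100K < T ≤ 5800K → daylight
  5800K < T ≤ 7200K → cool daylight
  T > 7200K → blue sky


Temperature: 2880K
2880K ≤ 2900K → warm white
Classification: warm white


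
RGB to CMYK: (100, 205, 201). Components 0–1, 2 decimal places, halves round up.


R'=100/255≈0.3922, G'=205/255≈0.8039, B'=201/255≈0.7882
K = 1 - max(R',G',B') = 1 - 205/255 = 50/255 = 0.19607… → 0.20
(1-R'-K)/(1-K) simplifies to (max-R)/max with max = 205:
C = (205-100)/205 = 105/205 = 0.51219… → 0.51
M = (205-205)/205 = 0/205 = 0 → 0.00
Y = (205-201)/205 = 4/205 = 0.01951… → 0.02
= CMYK(0.51, 0.00, 0.02, 0.20)


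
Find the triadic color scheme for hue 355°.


Triadic: equally spaced at 120° intervals
H1 = 355°
H2 = (355 + 120) mod 360 = 115°
H3 = (355 + 240) mod 360 = 235°
Triadic = 355°, 115°, 235°


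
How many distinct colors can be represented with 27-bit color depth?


Colors = 2^bits = 2^27
= 134,217,728 colors


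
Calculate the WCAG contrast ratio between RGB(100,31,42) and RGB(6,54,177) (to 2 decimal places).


Linearize each sRGB channel c=v/255: c/12.92 if c ≤ 0.04045 else ((c+0.055)/1.055)^2.4
L = 0.2126×R_lin + 0.7152×G_lin + 0.0722×B_lin
Color 1 (100,31,42):
  R=100: 100/255≈0.3922 > 0.04045 → ((0.3922+0.055)/1.055)^2.4 ≈ 0.12744
  G=31: 31/255≈0.1216 > 0.04045 → ((0.1216+0.055)/1.055)^2.4 ≈ 0.01370
  B=42: 42/255≈0.1647 > 0.04045 → ((0.1647+0.055)/1.055)^2.4 ≈ 0.02315
  L1 = 0.2126×0.12744 + 0.7152×0.01370 + 0.0722×0.02315 ≈ 0.03856
Color 2 (6,54,177):
  R=6: 6/255≈0.0235 ≤ 0.04045 → 0.0235/12.92 ≈ 0.00182
  G=54: 54/255≈0.2118 > 0.04045 → ((0.2118+0.055)/1.055)^2.4 ≈ 0.03689
  B=177: 177/255≈0.6941 > 0.04045 → ((0.6941+0.055)/1.055)^2.4 ≈ 0.43966
  L2 = 0.2126×0.00182 + 0.7152×0.03689 + 0.0722×0.43966 ≈ 0.05851
Lighter = 0.05851, Darker = 0.03856
Ratio = (L_lighter + 0.05) / (L_darker + 0.05)
Ratio = (0.05851 + 0.05) / (0.03856 + 0.05) = 0.10851 / 0.08856 ≈ 1.2252
Ratio ≈ 1.23:1


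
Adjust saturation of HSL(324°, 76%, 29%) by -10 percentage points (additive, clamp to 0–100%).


Original S = 76%
Adjustment = -10 percentage points
New S = 76 + (-10) = 66
Clamp to [0, 100] → 66
= HSL(324°, 66%, 29%)


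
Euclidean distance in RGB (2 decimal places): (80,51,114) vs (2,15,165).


d = √[(R₁-R₂)² + (G₁-G₂)² + (B₁-B₂)²]
d = √[(80-2)² + (51-15)² + (114-165)²]
d = √[6084 + 1296 + 2601]
d = √9981
d ≈ 99.90


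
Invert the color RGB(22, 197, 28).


Invert: (255-R, 255-G, 255-B)
R: 255-22 = 233
G: 255-197 = 58
B: 255-28 = 227
= RGB(233, 58, 227)


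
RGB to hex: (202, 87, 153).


R = 202 → CA (hex)
G = 87 → 57 (hex)
B = 153 → 99 (hex)
Hex = #CA5799


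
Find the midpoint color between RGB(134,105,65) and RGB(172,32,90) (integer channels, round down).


Midpoint: each channel = ⌊(C₁+C₂)/2⌋
R: ⌊(134+172)/2⌋ = 153
G: ⌊(105+32)/2⌋ = 68
B: ⌊(65+90)/2⌋ = 77
= RGB(153, 68, 77)


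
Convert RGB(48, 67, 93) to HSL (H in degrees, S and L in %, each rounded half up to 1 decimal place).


Normalize: R'=48/255≈0.1882, G'=67/255≈0.2627, B'=93/255≈0.3647
Max=93/255, Min=48/255, Δ=Max-Min=45/255
L = (Max+Min)/2 = (93+48)/510 = 141/510 = 0.27647… → L = 27.6%
L ≤ 0.5 → S = Δ/(Max+Min) = 45/(93+48) = 45/141 = 0.31914… → S = 31.9%
(the 1/255 factors cancel in S and H, so raw channel differences can be used)
Max is B' → H = 60 × ((R-G)/Δ + 4) = 60 × ((48-67)/45 + 4)
  -19/45 + 4 = -0.4222… + 4 = 3.5777…
  H = 60 × 3.5777… = 214.666…° → H = 214.7°
= HSL(214.7°, 31.9%, 27.6%)


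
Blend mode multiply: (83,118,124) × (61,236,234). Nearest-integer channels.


Multiply: C = A×B/255, rounded to nearest integer
R: 83×61/255 = 5063/255 ≈ 19.855 → 20
G: 118×236/255 = 27848/255 ≈ 109.208 → 109
B: 124×234/255 = 29016/255 ≈ 113.788 → 114
= RGB(20, 109, 114)


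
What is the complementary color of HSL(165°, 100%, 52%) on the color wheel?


Complement = opposite side of color wheel = hue + 180°
H' = (165 + 180) mod 360 = 345°
S and L unchanged.
= HSL(345°, 100%, 52%)


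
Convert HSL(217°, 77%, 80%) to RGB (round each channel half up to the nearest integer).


H=217°, S=0.77, L=0.80
C = (1-|2L-1|)×S = (1-|0.60|)×0.77 = 0.308
H' = H/60 = 217/60 ≈ 3.6167; X = C×(1-|H' mod 2 - 1|) ≈ 0.1181
m = L - C/2 = 0.80 - 0.154 = 0.646
Sector ⌊H'⌋ = 3 → (R',G',B') = (0.0, ≈0.1181, 0.308)
RGB = ((R'+m)×255, (G'+m)×255, (B'+m)×255) = (164.73, 194.837, 243.27)
Round half up → RGB(165, 195, 243)


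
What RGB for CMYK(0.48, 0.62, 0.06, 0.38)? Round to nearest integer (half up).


R = 255 × (1-C) × (1-K) = 255 × 0.52 × 0.62 = 82.212 → 82
G = 255 × (1-M) × (1-K) = 255 × 0.38 × 0.62 = 60.078 → 60
B = 255 × (1-Y) × (1-K) = 255 × 0.94 × 0.62 = 148.614 → 149
= RGB(82, 60, 149)


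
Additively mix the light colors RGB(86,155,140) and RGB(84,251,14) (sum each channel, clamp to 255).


Additive: each channel = min(255, C₁+C₂)
R: 86+84 = 170 → 170
G: 155+251 = 406 → 255
B: 140+14 = 154 → 154
= RGB(170, 255, 154)


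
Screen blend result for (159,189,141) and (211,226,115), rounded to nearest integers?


Screen: C = 255 - (255-A)×(255-B)/255, rounded to nearest integer
R: 255 - (255-159)×(255-211)/255 = 255 - 4224/255 ≈ 255 - 16.565 = 238.435 → 238
G: 255 - (255-189)×(255-226)/255 = 255 - 1914/255 ≈ 255 - 7.506 = 247.494 → 247
B: 255 - (255-141)×(255-115)/255 = 255 - 15960/255 ≈ 255 - 62.588 = 192.412 → 192
= RGB(238, 247, 192)


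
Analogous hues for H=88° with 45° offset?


Base hue: 88°
Left analog: (88 - 45) mod 360 = 43°
Right analog: (88 + 45) mod 360 = 133°
Analogous hues = 43° and 133°


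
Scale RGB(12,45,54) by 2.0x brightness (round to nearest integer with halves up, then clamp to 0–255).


Multiply each channel by 2.0, round half up, clamp to [0, 255]
R: 12×2.0 = 24
G: 45×2.0 = 90
B: 54×2.0 = 108
= RGB(24, 90, 108)


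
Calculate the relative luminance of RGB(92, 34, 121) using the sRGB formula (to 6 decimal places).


Linearize each channel (sRGB transfer function): c = v/255; c_lin = c/12.92 if c ≤ 0.04045, else ((c+0.055)/1.055)^2.4
  R: 92/255 ≈ 0.360784 > 0.04045 → ((0.360784+0.055)/1.055)^2.4 ≈ 0.107023
  G: 34/255 ≈ 0.133333 > 0.04045 → ((0.133333+0.055)/1.055)^2.4 ≈ 0.015996
  B: 121/255 ≈ 0.474510 > 0.04045 → ((0.474510+0.055)/1.055)^2.4 ≈ 0.191202
R_lin = 0.107023, G_lin = 0.015996, B_lin = 0.191202
L = 0.2126×R + 0.7152×G + 0.0722×B
L = 0.2126×0.107023 + 0.7152×0.015996 + 0.0722×0.191202
L ≈ 0.047998


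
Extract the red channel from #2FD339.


Color: #2FD339
R = 2F = 47
G = D3 = 211
B = 39 = 57
Red = 47


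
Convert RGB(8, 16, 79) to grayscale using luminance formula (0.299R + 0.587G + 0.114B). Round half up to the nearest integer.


Gray = 0.299×R + 0.587×G + 0.114×B
Gray = 0.299×8 + 0.587×16 + 0.114×79
Gray = 2.392 + 9.392 + 9.006
Gray = 20.790 → round half up → 21
Gray = 21


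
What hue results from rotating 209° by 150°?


New hue = (H + rotation) mod 360
New hue = (209 + 150) mod 360
= 359 mod 360
= 359°


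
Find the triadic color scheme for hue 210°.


Triadic: equally spaced at 120° intervals
H1 = 210°
H2 = (210 + 120) mod 360 = 330°
H3 = (210 + 240) mod 360 = 90°
Triadic = 210°, 330°, 90°


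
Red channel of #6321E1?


Color: #6321E1
R = 63 = 99
G = 21 = 33
B = E1 = 225
Red = 99


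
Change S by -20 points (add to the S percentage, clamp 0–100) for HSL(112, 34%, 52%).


Original S = 34%
Adjustment = -20 percentage points
New S = 34 + (-20) = 14
Clamp to [0, 100] → 14
= HSL(112°, 14%, 52%)


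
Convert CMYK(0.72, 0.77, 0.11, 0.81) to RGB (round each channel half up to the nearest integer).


R = 255 × (1-C) × (1-K) = 255 × 0.28 × 0.19 = 13.566 → 14
G = 255 × (1-M) × (1-K) = 255 × 0.23 × 0.19 = 11.1435 → 11
B = 255 × (1-Y) × (1-K) = 255 × 0.89 × 0.19 = 43.1205 → 43
= RGB(14, 11, 43)
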